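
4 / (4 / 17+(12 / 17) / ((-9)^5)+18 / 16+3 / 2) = 10707552 / 7656655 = 1.40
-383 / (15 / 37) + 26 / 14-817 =-184787 / 105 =-1759.88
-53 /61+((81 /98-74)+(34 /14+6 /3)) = -416151 /5978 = -69.61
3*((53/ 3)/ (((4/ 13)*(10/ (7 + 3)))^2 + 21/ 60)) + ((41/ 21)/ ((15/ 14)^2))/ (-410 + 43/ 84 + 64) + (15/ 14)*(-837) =-11871263935297/ 15266497050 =-777.60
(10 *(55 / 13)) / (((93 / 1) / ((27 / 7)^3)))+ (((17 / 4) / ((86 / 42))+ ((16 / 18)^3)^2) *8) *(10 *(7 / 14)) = 407042396223100 / 3158803993527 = 128.86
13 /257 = 0.05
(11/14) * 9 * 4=28.29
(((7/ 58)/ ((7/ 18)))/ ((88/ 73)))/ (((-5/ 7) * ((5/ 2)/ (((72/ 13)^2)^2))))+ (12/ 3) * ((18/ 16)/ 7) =-430525057329/ 3188835650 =-135.01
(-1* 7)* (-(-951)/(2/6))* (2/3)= -13314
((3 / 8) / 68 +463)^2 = 63441015625 / 295936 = 214374.11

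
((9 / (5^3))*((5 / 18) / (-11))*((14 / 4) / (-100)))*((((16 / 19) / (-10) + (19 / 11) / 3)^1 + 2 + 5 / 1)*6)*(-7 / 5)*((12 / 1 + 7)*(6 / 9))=-575407 / 11343750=-0.05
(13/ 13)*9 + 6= 15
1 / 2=0.50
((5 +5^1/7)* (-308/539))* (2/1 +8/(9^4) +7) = -9449120/321489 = -29.39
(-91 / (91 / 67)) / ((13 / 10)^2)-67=-18023 / 169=-106.64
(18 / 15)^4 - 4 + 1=-579 / 625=-0.93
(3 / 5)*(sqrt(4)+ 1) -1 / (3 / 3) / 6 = 49 / 30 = 1.63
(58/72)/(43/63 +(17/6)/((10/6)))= 1015/3002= 0.34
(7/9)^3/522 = 0.00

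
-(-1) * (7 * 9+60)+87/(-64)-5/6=23195/192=120.81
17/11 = 1.55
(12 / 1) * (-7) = -84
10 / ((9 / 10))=11.11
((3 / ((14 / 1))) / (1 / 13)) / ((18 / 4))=13 / 21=0.62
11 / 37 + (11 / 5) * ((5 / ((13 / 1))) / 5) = 1122 / 2405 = 0.47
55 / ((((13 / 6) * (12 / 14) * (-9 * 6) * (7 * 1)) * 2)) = -55 / 1404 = -0.04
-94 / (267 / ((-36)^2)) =-40608 / 89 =-456.27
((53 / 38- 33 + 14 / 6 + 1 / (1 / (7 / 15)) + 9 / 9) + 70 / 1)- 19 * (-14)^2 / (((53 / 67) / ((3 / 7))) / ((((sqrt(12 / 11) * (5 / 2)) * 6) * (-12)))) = 8017 / 190 + 38495520 * sqrt(33) / 583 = 379355.96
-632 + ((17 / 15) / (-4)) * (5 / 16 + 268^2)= -6714311 / 320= -20982.22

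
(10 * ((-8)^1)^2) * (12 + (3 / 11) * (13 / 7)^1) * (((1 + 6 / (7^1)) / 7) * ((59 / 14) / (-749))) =-11.95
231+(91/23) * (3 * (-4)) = 4221/23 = 183.52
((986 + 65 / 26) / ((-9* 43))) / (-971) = 0.00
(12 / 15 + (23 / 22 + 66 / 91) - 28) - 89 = -1145437 / 10010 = -114.43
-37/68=-0.54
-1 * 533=-533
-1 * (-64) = 64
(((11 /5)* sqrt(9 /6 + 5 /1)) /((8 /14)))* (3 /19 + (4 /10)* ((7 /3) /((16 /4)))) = 3.84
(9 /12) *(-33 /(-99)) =1 /4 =0.25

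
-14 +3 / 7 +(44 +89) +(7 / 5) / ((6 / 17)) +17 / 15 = 8717 / 70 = 124.53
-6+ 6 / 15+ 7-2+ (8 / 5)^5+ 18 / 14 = 244376 / 21875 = 11.17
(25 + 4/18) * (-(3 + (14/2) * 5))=-8626/9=-958.44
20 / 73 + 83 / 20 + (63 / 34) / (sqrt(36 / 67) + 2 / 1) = 7909239 / 1439560 - 189* sqrt(67) / 3944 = 5.10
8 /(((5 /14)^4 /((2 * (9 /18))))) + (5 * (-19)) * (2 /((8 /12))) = 129203 /625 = 206.72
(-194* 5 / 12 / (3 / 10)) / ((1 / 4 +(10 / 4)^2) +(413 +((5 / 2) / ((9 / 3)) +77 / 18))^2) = -43650 / 28321391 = -0.00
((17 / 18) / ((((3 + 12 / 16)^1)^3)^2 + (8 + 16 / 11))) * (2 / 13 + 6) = 30638080 / 14709574503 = 0.00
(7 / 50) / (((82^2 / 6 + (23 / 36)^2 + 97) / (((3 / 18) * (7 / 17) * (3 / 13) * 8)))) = 127008 / 8721903125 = 0.00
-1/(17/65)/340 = -13/1156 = -0.01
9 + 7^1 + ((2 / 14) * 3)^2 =793 / 49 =16.18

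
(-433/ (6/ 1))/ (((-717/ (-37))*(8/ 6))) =-16021/ 5736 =-2.79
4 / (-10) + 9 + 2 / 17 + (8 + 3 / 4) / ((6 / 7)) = 38609 / 2040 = 18.93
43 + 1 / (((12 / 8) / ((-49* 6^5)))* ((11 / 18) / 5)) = -22860967 / 11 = -2078269.73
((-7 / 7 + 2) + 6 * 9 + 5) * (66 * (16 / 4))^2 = 4181760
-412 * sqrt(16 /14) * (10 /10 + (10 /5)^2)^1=-4120 * sqrt(14) /7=-2202.23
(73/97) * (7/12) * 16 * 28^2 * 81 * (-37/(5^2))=-1600893504/2425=-660162.27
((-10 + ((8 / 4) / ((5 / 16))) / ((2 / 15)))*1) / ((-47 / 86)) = -3268 / 47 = -69.53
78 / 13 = 6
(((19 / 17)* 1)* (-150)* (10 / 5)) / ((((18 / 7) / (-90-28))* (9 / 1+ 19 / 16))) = 12555200 / 8313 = 1510.31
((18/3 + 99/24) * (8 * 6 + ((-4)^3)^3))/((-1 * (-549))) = -294858/61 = -4833.74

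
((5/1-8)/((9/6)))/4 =-1/2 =-0.50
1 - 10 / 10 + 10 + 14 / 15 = 164 / 15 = 10.93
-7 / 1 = -7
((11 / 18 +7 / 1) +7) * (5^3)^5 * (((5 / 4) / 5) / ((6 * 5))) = 1605224609375 / 432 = 3715797706.89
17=17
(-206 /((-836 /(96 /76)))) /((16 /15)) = 4635 /15884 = 0.29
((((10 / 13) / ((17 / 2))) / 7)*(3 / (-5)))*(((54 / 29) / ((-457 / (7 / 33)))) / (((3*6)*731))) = 12 / 23551389433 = 0.00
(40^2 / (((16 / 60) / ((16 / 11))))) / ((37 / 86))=20285.01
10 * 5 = 50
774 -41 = 733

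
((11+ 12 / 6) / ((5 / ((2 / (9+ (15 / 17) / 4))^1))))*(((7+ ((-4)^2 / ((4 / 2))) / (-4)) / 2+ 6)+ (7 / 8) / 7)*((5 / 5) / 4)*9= 45747 / 4180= 10.94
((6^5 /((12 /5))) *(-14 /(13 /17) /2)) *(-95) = 36628200 /13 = 2817553.85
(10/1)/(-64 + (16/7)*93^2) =35/68968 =0.00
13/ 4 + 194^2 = 150557/ 4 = 37639.25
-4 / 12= -1 / 3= -0.33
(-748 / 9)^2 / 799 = 32912 / 3807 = 8.65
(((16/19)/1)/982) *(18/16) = 9/9329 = 0.00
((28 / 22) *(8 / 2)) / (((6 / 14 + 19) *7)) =7 / 187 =0.04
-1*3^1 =-3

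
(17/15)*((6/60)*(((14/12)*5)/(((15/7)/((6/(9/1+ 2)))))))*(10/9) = 833/4455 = 0.19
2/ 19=0.11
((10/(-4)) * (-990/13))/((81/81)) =2475/13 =190.38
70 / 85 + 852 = 14498 / 17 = 852.82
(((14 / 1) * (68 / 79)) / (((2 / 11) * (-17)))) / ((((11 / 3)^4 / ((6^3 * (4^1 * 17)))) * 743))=-33312384 / 78125707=-0.43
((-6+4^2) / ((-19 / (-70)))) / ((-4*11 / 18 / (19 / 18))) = -175 / 11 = -15.91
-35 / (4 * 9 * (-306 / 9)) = 35 / 1224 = 0.03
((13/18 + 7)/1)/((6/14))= 973/54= 18.02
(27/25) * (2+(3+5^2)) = 162/5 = 32.40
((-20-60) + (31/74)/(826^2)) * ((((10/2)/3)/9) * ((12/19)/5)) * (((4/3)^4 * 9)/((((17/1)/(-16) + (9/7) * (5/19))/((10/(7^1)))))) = 27573411082240/262583982171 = 105.01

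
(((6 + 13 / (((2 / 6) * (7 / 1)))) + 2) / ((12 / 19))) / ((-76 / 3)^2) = 15 / 448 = 0.03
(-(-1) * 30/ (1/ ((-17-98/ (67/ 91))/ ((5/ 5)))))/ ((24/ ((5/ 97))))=-251425/ 25996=-9.67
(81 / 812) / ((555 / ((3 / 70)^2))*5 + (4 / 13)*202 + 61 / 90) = 0.00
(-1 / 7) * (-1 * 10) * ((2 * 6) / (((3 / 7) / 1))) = 40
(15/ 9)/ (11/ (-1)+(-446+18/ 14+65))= -7/ 1641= -0.00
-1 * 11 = -11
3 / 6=1 / 2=0.50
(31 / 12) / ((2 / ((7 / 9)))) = 217 / 216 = 1.00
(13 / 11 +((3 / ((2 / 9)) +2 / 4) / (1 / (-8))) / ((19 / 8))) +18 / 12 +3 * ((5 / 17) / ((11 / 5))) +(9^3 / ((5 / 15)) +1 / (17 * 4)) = 30455459 / 14212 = 2142.94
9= 9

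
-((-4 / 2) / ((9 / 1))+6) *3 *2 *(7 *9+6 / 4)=-2236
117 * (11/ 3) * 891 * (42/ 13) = 1234926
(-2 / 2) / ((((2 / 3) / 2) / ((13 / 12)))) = -3.25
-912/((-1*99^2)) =304/3267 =0.09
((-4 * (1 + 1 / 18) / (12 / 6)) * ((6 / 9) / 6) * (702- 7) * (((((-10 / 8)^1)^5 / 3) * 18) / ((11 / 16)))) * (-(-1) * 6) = 41265625 / 1584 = 26051.53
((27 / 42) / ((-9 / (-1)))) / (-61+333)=1 / 3808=0.00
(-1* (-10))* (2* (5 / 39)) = 100 / 39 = 2.56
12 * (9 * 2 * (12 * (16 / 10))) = 4147.20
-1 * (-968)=968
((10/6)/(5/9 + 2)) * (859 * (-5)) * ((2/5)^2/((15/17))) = -58412/115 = -507.93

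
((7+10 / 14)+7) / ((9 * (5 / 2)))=206 / 315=0.65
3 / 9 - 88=-263 / 3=-87.67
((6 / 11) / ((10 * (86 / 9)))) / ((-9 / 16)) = -24 / 2365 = -0.01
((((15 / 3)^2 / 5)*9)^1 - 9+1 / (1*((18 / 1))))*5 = 3245 / 18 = 180.28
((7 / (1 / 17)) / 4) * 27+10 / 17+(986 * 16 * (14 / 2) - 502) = 7529901 / 68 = 110733.84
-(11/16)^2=-121/256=-0.47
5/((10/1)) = 1/2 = 0.50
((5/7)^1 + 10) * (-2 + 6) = 300/7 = 42.86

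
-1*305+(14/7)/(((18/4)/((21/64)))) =-14633/48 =-304.85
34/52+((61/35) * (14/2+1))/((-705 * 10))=2091031/3207750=0.65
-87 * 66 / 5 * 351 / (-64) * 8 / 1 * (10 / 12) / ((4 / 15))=5038605 / 32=157456.41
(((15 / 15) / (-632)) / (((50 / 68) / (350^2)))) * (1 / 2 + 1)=-62475 / 158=-395.41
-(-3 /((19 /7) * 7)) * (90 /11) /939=90 /65417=0.00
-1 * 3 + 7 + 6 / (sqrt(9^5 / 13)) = 2 * sqrt(13) / 81 + 4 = 4.09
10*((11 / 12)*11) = 605 / 6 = 100.83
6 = 6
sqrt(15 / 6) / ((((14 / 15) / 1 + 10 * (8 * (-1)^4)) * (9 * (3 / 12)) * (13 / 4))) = 20 * sqrt(10) / 23673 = 0.00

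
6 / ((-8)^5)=-3 / 16384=-0.00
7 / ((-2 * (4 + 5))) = -7 / 18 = -0.39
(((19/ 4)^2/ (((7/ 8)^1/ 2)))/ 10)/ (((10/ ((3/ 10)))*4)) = 1083/ 28000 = 0.04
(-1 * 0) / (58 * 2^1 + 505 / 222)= 0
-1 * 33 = -33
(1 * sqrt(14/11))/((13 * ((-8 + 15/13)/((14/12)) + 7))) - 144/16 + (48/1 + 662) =7 * sqrt(154)/1133 + 701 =701.08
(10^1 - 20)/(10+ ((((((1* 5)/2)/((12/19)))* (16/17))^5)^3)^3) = -69287983856763271149522242454082024744645002217406657498059992391482682477251/349874300244293722772960205400280344621823786642608726571924744645002217406657498059992391482682477251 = -0.00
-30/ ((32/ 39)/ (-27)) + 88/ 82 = 648299/ 656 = 988.26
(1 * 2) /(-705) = -2 /705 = -0.00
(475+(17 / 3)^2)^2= 257161.68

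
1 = 1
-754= -754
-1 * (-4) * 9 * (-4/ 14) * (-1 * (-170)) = -12240/ 7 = -1748.57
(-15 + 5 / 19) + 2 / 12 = -1661 / 114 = -14.57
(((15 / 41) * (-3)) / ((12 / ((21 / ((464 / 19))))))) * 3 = -17955 / 76096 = -0.24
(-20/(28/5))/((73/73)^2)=-3.57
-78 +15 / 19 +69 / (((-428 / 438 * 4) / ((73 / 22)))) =-48585501 / 357808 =-135.79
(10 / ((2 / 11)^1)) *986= 54230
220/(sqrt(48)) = 31.75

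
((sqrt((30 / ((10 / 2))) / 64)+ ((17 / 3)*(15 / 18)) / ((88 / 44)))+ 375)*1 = sqrt(6) / 8+ 13585 / 36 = 377.67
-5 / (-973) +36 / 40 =8807 / 9730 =0.91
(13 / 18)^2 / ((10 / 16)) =338 / 405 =0.83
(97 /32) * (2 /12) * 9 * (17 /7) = 4947 /448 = 11.04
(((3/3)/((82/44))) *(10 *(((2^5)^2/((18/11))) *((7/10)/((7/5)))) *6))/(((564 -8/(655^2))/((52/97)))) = 531579136000/55518176301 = 9.57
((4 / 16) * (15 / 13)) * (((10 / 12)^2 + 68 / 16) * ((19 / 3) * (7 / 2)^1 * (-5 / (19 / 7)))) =-109025 / 1872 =-58.24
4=4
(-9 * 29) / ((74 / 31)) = -8091 / 74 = -109.34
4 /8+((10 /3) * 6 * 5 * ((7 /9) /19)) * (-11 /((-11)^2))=481 /3762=0.13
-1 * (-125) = 125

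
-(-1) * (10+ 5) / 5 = 3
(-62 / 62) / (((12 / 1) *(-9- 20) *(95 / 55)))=0.00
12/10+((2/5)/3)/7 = 128/105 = 1.22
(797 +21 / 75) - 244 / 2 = 16882 / 25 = 675.28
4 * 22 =88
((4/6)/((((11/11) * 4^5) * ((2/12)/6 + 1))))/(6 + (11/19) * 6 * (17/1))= 19/1951232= 0.00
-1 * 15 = -15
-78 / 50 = -39 / 25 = -1.56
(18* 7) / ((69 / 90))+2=3826 / 23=166.35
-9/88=-0.10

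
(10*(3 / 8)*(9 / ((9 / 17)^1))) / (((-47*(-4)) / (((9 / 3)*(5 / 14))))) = 3825 / 10528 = 0.36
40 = 40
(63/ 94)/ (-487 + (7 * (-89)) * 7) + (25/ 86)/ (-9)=-1906927/ 58786848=-0.03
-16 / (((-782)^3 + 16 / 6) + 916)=12 / 358658137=0.00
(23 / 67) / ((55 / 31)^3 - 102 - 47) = -685193 / 286256428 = -0.00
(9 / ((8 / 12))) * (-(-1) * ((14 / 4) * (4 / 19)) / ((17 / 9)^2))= 15309 / 5491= 2.79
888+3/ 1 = 891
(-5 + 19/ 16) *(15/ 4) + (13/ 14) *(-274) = -120389/ 448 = -268.73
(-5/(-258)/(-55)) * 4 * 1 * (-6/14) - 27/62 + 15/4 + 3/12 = 731855/205282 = 3.57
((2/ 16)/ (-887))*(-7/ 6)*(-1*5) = -35/ 42576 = -0.00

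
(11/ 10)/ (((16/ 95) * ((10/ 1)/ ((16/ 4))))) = 209/ 80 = 2.61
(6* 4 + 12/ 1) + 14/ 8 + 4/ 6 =461/ 12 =38.42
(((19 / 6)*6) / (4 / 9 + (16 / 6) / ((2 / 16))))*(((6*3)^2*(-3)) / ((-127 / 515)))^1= 21399795 / 6223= 3438.82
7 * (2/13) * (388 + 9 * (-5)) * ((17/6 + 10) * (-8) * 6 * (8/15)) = -23664256/195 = -121355.16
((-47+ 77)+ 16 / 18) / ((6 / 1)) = 139 / 27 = 5.15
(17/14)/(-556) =-17/7784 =-0.00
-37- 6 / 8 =-37.75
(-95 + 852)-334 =423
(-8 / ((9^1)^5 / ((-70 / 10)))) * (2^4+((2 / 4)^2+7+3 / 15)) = 6566 / 295245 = 0.02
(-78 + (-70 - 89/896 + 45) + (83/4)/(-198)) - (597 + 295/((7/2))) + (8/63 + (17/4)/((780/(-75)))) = -301653613/384384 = -784.77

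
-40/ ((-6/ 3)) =20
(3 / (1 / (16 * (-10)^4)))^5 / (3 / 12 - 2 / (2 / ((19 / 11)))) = -224227491840000000000000000000 / 13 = -17248268603076923076923080000.00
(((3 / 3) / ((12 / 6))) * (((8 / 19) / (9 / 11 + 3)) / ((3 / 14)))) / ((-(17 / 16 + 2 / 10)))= -3520 / 17271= -0.20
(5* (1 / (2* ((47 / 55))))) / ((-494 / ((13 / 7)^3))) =-46475 / 1225196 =-0.04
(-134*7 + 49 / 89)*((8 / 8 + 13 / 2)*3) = -21092.61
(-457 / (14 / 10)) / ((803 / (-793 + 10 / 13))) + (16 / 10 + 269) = 216533844 / 365365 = 592.65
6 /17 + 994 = 16904 /17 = 994.35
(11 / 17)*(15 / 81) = 55 / 459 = 0.12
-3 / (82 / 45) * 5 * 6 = -2025 / 41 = -49.39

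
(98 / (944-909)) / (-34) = -7 / 85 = -0.08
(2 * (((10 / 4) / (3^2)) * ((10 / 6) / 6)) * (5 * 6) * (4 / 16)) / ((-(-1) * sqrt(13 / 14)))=1.20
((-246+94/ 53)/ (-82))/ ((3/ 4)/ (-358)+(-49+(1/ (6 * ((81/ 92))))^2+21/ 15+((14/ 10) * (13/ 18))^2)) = -13681511582400/ 213805172472569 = -0.06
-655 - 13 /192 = -125773 /192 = -655.07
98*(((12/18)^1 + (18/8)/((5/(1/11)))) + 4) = 152243/330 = 461.34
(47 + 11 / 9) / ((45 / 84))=12152 / 135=90.01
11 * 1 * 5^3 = 1375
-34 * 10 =-340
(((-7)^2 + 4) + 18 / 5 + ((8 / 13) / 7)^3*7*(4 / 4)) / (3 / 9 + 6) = 91405077 / 10227035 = 8.94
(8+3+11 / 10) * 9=1089 / 10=108.90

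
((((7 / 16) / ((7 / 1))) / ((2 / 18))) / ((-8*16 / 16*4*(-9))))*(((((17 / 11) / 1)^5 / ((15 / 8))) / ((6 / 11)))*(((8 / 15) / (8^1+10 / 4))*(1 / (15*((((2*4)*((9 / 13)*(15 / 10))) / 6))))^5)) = 527182965101 / 2382333819368580000000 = 0.00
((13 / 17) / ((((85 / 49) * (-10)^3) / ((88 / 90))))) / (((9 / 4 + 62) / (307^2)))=-1320805486 / 2088928125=-0.63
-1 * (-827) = 827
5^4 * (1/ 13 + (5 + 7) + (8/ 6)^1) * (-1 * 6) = -653750/ 13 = -50288.46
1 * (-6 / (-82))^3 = 27 / 68921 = 0.00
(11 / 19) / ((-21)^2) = 11 / 8379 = 0.00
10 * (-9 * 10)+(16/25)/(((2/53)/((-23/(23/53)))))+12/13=-584336/325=-1797.96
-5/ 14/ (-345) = 1/ 966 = 0.00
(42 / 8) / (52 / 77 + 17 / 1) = 1617 / 5444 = 0.30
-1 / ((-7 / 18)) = 18 / 7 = 2.57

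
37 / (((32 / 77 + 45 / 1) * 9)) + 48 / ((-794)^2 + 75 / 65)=23369140019 / 257942731059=0.09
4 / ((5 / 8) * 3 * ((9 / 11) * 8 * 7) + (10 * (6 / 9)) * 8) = 132 / 4595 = 0.03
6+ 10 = 16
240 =240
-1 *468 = -468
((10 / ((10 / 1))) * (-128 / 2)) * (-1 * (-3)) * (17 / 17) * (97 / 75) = -6208 / 25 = -248.32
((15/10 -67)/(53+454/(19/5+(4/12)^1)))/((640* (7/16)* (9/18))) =-4061/1413440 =-0.00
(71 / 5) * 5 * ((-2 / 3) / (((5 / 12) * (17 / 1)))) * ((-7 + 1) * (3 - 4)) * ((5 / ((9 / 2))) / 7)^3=-227200 / 1416933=-0.16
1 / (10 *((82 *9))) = 1 / 7380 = 0.00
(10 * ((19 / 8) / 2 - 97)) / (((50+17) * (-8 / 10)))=38325 / 2144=17.88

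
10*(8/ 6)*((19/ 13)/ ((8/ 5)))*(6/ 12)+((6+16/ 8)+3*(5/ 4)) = 2783/ 156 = 17.84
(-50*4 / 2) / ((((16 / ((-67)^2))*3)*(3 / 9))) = -112225 / 4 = -28056.25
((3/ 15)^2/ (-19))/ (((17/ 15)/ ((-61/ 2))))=183/ 3230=0.06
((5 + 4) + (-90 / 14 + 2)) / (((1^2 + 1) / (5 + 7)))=192 / 7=27.43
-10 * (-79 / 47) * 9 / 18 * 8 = 3160 / 47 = 67.23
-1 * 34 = -34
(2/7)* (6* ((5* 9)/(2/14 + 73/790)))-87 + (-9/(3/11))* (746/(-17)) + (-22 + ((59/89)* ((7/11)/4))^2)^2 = 11299591126690031165877/5201120916784198912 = 2172.53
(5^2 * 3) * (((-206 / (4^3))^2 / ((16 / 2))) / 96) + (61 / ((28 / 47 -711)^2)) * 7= 295926811255217 / 292244768948224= 1.01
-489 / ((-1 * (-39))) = -163 / 13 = -12.54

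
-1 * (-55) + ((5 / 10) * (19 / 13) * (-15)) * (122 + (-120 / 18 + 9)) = -34005 / 26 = -1307.88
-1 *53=-53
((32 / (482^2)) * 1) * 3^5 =1944 / 58081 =0.03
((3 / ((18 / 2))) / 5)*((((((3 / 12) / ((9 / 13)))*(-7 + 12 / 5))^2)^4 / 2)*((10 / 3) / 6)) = 63880676485490517601 / 59507787110400000000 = 1.07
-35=-35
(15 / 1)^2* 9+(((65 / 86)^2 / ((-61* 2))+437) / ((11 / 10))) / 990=221132809591 / 109179752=2025.40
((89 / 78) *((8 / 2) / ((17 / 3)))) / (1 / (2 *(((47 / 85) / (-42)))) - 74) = -8366 / 1163123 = -0.01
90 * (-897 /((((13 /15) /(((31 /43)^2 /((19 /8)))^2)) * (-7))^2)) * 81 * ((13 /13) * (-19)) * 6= 46453.24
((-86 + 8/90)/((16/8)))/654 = -1933/29430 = -0.07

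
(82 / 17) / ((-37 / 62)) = -5084 / 629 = -8.08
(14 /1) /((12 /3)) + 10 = 13.50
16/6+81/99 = 115/33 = 3.48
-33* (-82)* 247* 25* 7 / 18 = 19494475 / 3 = 6498158.33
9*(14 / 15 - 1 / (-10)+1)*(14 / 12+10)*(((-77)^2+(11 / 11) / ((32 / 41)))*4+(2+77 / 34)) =13187330811 / 2720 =4848283.39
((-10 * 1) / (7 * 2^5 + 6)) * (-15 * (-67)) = -1005 / 23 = -43.70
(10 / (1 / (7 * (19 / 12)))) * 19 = 12635 / 6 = 2105.83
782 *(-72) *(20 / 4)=-281520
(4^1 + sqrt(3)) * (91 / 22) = 91 * sqrt(3) / 22 + 182 / 11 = 23.71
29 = 29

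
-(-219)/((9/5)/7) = 851.67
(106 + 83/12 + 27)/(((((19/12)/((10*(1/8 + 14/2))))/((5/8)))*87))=41975/928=45.23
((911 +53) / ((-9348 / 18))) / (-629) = 1446 / 489991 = 0.00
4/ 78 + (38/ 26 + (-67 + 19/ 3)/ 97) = 1119/ 1261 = 0.89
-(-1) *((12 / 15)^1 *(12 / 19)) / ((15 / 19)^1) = 0.64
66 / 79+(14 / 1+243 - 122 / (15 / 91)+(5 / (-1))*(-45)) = -304898 / 1185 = -257.30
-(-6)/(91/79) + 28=3022/91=33.21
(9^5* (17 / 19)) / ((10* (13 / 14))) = 7026831 / 1235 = 5689.74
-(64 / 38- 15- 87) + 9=2077 / 19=109.32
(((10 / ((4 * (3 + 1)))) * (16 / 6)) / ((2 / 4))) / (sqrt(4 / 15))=5 * sqrt(15) / 3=6.45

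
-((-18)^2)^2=-104976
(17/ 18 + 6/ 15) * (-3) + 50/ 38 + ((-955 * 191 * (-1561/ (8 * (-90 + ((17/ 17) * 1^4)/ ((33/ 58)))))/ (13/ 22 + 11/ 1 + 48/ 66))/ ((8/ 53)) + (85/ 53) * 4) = -11820542897634397/ 54492072960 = -216922.25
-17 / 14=-1.21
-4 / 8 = -1 / 2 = -0.50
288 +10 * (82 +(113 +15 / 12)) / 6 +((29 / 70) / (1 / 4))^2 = 9082093 / 14700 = 617.83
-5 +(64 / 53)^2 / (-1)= -18141 / 2809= -6.46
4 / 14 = 2 / 7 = 0.29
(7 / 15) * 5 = 7 / 3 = 2.33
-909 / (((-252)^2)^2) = -101 / 448084224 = -0.00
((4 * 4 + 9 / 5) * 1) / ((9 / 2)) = 178 / 45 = 3.96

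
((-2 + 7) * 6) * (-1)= -30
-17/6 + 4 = 7/6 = 1.17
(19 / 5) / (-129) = -19 / 645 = -0.03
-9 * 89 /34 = -801 /34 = -23.56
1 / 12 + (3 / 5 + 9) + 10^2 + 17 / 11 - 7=68791 / 660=104.23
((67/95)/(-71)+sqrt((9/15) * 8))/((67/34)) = -34/6745+68 * sqrt(30)/335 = 1.11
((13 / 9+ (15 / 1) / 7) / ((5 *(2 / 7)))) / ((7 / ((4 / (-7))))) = -452 / 2205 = -0.20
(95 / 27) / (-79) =-95 / 2133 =-0.04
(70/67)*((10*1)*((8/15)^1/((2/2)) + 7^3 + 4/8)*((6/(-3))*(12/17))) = -5779760/1139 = -5074.42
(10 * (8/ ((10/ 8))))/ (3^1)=64/ 3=21.33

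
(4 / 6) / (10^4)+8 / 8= 15001 / 15000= 1.00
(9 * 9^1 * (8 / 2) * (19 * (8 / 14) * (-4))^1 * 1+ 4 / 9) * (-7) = 886436 / 9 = 98492.89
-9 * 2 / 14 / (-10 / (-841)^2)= 6365529 / 70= 90936.13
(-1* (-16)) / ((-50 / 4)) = -32 / 25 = -1.28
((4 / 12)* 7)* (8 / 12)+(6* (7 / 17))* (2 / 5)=1946 / 765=2.54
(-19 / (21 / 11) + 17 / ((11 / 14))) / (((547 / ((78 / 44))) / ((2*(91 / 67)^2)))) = 41507921 / 297113443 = 0.14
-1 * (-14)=14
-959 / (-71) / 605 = 959 / 42955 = 0.02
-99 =-99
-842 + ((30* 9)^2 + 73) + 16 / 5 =360671 / 5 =72134.20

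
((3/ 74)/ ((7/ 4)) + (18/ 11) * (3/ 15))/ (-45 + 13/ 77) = -1248/ 159655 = -0.01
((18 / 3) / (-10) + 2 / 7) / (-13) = 11 / 455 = 0.02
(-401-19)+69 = -351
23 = 23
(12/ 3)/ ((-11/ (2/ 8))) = -0.09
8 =8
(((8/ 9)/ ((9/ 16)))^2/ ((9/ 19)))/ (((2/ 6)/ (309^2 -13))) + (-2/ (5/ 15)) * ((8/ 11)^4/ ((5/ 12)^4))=271935623372275712/ 180111751875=1509816.10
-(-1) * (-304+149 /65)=-19611 /65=-301.71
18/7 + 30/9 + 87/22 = 4555/462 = 9.86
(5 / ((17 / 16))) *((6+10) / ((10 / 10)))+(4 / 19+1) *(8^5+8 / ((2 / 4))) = 12842864 / 323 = 39761.19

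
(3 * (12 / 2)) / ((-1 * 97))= -18 / 97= -0.19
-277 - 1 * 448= -725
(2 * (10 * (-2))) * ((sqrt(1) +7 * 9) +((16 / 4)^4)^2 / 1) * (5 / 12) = -3280000 / 3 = -1093333.33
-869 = -869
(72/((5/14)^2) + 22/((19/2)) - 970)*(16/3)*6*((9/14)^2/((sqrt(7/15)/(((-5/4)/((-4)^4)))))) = 7756641*sqrt(105)/2085440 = 38.11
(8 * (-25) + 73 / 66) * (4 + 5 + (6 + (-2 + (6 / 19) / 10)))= -8125613 / 3135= -2591.90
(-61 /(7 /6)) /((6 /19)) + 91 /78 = -6905 /42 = -164.40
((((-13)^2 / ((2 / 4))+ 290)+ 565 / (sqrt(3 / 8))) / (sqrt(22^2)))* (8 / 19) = 2512 / 209+ 4520* sqrt(6) / 627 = 29.68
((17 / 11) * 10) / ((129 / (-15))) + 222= 104156 / 473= 220.20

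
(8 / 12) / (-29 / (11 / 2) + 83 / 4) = 88 / 2043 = 0.04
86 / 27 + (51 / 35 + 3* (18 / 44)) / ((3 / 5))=31847 / 4158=7.66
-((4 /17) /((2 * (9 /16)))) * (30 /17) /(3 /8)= -2560 /2601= -0.98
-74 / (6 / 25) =-925 / 3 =-308.33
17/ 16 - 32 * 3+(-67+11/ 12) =-7729/ 48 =-161.02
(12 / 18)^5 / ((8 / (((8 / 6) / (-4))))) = -4 / 729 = -0.01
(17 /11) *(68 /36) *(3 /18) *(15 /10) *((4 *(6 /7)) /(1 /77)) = 578 /3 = 192.67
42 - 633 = -591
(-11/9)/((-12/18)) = 11/6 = 1.83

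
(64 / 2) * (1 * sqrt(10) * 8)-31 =-31 + 256 * sqrt(10) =778.54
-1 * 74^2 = -5476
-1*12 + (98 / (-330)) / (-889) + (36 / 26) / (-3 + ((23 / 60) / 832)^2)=-177470175464633 / 14241815568255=-12.46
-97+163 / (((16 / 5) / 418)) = 169559 / 8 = 21194.88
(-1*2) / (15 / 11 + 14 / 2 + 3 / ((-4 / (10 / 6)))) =-88 / 313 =-0.28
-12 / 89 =-0.13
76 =76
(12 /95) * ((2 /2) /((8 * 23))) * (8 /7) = 12 /15295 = 0.00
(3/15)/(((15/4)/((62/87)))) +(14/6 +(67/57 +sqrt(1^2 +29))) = 439712/123975 +sqrt(30) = 9.02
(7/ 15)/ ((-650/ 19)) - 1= -9883/ 9750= -1.01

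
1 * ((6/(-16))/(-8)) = 3/64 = 0.05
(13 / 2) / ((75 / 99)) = 429 / 50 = 8.58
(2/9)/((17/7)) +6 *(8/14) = 3770/1071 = 3.52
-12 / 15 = -4 / 5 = -0.80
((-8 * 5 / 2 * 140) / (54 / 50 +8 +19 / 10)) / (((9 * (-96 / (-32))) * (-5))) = 28000 / 14823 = 1.89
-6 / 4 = -3 / 2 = -1.50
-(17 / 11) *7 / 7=-17 / 11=-1.55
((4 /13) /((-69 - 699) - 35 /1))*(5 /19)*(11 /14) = -10 /126217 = -0.00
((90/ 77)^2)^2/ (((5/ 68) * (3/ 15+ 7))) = 123930000/ 35153041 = 3.53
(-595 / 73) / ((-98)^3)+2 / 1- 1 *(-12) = 137414117 / 9815288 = 14.00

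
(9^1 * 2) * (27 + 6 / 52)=6345 / 13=488.08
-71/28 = -2.54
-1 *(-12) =12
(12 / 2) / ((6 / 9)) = 9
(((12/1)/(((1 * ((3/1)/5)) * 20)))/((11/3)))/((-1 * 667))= -3/7337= -0.00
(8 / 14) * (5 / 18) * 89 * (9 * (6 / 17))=5340 / 119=44.87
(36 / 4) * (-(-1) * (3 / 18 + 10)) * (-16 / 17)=-1464 / 17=-86.12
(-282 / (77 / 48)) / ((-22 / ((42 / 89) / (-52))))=-10152 / 139997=-0.07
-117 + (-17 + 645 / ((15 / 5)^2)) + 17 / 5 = -884 / 15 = -58.93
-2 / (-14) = 1 / 7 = 0.14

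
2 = 2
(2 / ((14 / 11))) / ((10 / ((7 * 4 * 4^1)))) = 88 / 5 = 17.60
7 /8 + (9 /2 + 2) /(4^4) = 461 /512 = 0.90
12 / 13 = 0.92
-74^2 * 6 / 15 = -10952 / 5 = -2190.40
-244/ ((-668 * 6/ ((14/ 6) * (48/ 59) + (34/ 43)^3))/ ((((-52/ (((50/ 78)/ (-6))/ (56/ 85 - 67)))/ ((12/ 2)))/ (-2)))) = 130492470587544/ 332937550175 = 391.94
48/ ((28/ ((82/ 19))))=7.40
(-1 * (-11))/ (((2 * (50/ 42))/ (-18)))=-2079/ 25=-83.16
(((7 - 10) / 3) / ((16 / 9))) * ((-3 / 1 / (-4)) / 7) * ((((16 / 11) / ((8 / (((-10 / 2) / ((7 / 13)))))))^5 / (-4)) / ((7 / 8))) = -31327846875 / 132632423693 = -0.24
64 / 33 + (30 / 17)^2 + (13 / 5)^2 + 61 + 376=107008378 / 238425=448.81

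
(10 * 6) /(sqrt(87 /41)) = 20 * sqrt(3567) /29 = 41.19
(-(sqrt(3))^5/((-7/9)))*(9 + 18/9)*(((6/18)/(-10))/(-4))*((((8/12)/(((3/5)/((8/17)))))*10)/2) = 4.80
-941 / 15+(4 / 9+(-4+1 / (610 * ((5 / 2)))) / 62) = -53059621 / 850950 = -62.35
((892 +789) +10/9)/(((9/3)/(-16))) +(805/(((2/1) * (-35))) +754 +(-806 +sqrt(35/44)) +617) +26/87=-13181743/1566 +sqrt(385)/22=-8416.57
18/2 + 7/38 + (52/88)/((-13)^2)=24963/2717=9.19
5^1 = 5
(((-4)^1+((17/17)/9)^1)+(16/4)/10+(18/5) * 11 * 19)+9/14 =472219/630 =749.55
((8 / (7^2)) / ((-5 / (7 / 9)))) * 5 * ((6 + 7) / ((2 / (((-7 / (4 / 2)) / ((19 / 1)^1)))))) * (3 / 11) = 26 / 627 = 0.04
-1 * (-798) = 798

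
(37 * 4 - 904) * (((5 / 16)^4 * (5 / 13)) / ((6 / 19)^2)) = -27.81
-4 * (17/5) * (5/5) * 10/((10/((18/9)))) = -136/5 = -27.20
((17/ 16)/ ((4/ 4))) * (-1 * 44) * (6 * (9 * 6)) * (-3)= 45441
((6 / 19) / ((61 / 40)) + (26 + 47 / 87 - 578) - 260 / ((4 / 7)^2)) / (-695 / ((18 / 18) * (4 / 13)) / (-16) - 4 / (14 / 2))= -9.58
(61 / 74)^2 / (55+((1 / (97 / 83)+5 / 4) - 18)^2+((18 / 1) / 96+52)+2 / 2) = 35010889 / 18590632573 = 0.00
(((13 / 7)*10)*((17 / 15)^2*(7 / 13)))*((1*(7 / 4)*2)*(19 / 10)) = 38437 / 450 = 85.42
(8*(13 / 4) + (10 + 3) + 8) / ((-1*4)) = -11.75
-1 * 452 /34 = -226 /17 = -13.29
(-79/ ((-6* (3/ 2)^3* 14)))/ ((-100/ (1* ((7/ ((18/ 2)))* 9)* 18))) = -79/ 225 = -0.35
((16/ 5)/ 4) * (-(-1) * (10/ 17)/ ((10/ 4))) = 16/ 85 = 0.19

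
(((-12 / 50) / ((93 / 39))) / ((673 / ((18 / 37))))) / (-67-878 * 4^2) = 468 / 90798383875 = 0.00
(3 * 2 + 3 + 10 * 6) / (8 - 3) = 13.80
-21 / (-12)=7 / 4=1.75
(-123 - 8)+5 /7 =-912 /7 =-130.29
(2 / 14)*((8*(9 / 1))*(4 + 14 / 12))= 372 / 7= 53.14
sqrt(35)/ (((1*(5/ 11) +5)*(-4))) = -11*sqrt(35)/ 240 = -0.27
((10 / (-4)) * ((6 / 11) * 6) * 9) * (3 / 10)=-243 / 11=-22.09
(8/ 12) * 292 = 584/ 3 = 194.67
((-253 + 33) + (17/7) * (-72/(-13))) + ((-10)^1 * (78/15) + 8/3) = -255.88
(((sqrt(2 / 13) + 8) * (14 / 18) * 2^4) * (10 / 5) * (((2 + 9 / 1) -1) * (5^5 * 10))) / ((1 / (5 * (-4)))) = -11200000000 / 9 -1400000000 * sqrt(26) / 117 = -1305458353.15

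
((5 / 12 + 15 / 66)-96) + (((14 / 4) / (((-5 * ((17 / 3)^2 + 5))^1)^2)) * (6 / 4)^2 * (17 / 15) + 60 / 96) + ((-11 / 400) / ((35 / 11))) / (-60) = -94.73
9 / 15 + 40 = 203 / 5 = 40.60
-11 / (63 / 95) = -1045 / 63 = -16.59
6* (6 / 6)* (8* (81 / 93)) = 1296 / 31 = 41.81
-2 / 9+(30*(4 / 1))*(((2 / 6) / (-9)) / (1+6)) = -6 / 7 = -0.86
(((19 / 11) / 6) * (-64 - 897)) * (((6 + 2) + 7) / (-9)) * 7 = 639065 / 198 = 3227.60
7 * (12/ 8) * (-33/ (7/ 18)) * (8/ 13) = -7128/ 13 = -548.31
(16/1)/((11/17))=272/11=24.73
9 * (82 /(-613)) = -1.20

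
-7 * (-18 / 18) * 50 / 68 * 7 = 1225 / 34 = 36.03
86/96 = 43/48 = 0.90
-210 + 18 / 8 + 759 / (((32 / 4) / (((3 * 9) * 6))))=15162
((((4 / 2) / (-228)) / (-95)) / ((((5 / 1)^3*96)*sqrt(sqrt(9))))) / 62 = sqrt(3) / 24172560000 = 0.00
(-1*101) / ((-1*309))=101 / 309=0.33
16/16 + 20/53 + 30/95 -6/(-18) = 6122/3021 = 2.03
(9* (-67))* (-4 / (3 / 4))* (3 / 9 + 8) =26800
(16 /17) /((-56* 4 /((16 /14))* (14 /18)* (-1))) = 36 /5831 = 0.01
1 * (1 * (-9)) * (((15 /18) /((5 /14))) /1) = -21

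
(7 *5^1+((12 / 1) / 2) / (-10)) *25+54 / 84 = 12049 / 14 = 860.64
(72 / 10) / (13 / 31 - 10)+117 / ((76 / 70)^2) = 23469569 / 238260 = 98.50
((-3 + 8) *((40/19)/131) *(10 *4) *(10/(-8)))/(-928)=0.00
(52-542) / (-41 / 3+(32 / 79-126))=3318 / 943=3.52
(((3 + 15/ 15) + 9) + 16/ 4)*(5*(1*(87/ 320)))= 23.11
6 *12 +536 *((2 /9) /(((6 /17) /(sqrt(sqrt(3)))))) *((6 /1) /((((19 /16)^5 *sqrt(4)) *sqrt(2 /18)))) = 72 +9554624512 *3^(1 /4) /7428297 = 1764.80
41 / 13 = 3.15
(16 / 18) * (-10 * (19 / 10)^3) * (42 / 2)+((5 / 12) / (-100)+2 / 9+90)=-4284463 / 3600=-1190.13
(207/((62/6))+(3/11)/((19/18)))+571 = 591.29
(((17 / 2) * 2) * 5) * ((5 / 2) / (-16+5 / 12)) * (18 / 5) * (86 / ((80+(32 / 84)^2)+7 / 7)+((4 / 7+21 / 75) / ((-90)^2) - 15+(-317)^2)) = -1019324255602393 / 206658375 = -4932412.03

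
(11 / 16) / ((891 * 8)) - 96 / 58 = -497635 / 300672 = -1.66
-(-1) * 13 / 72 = 13 / 72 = 0.18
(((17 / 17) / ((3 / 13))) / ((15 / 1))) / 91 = 1 / 315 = 0.00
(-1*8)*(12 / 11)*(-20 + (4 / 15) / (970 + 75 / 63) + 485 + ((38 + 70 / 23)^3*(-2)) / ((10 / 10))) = 16415270880719904 / 13648028075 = 1202757.70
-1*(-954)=954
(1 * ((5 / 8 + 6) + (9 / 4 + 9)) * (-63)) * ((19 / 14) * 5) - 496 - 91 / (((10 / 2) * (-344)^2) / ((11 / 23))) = -110741159541 / 13608640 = -8137.56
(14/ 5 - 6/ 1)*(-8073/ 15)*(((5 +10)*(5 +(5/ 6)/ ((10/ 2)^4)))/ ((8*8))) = 10093941/ 5000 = 2018.79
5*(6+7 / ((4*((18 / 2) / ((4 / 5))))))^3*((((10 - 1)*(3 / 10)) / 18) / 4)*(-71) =-1509029243 / 486000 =-3105.00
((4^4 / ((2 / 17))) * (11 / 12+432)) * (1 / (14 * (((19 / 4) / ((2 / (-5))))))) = -5666.33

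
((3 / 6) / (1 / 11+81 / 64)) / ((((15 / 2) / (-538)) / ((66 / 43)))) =-8332544 / 205325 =-40.58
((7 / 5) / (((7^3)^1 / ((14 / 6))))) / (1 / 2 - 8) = -2 / 1575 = -0.00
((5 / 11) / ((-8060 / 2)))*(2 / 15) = -1 / 66495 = -0.00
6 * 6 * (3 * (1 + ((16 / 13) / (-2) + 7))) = 10368 / 13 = 797.54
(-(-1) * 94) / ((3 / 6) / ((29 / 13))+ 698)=5452 / 40497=0.13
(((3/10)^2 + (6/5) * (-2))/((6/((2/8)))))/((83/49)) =-3773/66400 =-0.06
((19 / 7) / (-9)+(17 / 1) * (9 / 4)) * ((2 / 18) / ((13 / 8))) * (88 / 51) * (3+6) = 1683088 / 41769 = 40.30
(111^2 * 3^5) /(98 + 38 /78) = 116766117 /3841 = 30399.93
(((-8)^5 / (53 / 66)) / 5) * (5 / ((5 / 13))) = -28114944 / 265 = -106094.13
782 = 782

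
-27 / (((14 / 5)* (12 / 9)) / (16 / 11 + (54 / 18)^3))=-126765 / 616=-205.79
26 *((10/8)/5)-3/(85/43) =847/170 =4.98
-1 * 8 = -8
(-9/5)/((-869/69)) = 621/4345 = 0.14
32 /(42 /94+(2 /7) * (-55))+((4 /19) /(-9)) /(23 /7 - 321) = -1000924967 /477566748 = -2.10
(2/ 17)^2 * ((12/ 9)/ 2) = 8/ 867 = 0.01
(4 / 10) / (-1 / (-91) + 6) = 182 / 2735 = 0.07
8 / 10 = 4 / 5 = 0.80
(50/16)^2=625/64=9.77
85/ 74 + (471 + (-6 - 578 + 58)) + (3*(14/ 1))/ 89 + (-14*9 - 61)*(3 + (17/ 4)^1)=-18561053/ 13172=-1409.13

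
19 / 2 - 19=-19 / 2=-9.50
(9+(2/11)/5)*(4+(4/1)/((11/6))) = 33796/605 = 55.86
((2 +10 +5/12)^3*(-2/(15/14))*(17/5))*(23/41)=-9053856413/1328400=-6815.61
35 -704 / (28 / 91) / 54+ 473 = 12572 / 27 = 465.63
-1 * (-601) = 601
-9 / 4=-2.25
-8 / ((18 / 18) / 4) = -32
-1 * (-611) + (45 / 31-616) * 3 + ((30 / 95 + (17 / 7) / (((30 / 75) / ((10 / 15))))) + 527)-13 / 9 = -26076061 / 37107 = -702.73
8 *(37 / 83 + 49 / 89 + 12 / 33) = 884064 / 81257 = 10.88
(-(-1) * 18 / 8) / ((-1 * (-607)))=9 / 2428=0.00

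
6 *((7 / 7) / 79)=6 / 79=0.08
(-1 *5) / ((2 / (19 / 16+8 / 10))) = -159 / 32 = -4.97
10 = 10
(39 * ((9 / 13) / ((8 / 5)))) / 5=27 / 8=3.38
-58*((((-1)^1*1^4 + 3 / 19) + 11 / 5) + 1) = -12992 / 95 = -136.76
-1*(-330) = 330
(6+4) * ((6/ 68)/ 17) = 15/ 289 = 0.05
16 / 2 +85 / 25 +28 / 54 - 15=-416 / 135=-3.08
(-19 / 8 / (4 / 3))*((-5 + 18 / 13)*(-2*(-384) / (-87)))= -21432 / 377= -56.85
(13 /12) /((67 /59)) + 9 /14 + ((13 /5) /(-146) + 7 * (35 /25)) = 23375029 /2054220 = 11.38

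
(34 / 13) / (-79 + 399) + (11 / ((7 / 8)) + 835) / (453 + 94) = 12405733 / 7964320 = 1.56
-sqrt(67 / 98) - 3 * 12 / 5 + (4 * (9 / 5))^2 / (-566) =-51588 / 7075 - sqrt(134) / 14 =-8.12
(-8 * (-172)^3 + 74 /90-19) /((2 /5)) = 915920231 /9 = 101768914.56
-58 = -58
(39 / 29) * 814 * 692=21968232 / 29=757525.24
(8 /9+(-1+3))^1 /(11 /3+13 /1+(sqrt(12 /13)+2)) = 0.15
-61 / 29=-2.10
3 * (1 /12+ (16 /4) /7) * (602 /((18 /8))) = 4730 /9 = 525.56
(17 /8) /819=17 /6552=0.00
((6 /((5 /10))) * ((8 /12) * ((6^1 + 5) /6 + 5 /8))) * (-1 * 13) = -767 /3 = -255.67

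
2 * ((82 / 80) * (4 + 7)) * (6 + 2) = 902 / 5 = 180.40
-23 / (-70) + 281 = 19693 / 70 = 281.33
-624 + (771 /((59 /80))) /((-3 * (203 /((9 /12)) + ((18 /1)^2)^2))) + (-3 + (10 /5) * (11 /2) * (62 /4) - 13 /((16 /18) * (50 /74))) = -89072623157 /186286600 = -478.15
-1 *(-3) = 3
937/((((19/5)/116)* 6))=271730/57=4767.19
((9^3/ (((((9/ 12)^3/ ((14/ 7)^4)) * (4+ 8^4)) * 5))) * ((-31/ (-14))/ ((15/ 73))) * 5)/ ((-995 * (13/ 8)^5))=-85425389568/ 13253535693125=-0.01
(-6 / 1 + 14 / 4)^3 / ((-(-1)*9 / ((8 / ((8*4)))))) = -125 / 288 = -0.43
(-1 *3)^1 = -3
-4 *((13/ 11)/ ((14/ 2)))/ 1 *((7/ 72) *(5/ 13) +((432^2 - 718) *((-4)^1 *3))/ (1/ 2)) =596598907/ 198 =3013125.79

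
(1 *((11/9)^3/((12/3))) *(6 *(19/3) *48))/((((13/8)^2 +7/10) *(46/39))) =420808960/1991547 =211.30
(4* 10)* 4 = 160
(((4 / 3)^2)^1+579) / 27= 5227 / 243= 21.51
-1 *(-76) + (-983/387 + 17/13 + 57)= 131.77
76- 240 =-164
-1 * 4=-4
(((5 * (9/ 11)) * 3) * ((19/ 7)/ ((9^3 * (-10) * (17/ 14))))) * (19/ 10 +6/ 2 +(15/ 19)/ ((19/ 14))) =-1799/ 87210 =-0.02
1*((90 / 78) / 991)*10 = 150 / 12883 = 0.01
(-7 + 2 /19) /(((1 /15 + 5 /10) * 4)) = -1965 /646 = -3.04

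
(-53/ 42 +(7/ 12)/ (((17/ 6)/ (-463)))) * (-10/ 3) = 344810/ 1071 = 321.95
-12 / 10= -6 / 5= -1.20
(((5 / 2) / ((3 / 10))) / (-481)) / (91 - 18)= -25 / 105339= -0.00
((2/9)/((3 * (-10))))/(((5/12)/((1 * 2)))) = -8/225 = -0.04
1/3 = 0.33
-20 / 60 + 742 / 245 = 283 / 105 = 2.70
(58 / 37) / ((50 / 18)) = 0.56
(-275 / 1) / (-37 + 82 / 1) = -55 / 9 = -6.11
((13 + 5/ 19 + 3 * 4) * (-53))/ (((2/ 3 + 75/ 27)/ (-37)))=8471520/ 589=14382.89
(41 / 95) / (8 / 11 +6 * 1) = 451 / 7030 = 0.06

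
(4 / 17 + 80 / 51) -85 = -4243 / 51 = -83.20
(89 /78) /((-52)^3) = -89 /10967424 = -0.00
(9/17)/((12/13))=39/68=0.57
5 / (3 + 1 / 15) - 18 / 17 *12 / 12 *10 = -7005 / 782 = -8.96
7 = 7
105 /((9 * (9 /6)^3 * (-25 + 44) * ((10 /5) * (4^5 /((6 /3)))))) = 35 /196992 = 0.00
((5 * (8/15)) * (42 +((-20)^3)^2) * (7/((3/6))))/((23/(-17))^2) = 2071553359456/1587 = 1305326628.52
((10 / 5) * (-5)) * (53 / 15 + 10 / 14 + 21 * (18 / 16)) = -23413 / 84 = -278.73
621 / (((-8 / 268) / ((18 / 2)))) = -374463 / 2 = -187231.50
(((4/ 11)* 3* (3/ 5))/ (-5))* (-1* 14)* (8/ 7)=576/ 275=2.09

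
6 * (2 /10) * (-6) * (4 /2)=-14.40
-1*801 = -801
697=697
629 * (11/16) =6919/16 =432.44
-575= -575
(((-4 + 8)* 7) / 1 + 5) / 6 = 11 / 2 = 5.50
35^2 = 1225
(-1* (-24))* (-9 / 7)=-216 / 7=-30.86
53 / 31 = 1.71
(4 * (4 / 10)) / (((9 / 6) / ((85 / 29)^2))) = 23120 / 2523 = 9.16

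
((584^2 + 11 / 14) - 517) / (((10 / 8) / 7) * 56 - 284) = -1242.85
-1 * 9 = -9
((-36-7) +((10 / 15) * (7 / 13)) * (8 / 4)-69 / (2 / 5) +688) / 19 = 36911 / 1482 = 24.91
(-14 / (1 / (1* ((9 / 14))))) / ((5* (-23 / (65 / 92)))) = 117 / 2116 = 0.06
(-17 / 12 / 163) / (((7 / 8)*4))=-17 / 6846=-0.00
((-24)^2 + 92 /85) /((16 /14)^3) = 4206209 /10880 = 386.60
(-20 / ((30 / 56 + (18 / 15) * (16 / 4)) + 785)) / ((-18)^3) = 350 / 80661663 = 0.00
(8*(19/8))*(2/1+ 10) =228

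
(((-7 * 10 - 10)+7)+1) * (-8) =576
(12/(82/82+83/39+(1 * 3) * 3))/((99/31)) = 0.31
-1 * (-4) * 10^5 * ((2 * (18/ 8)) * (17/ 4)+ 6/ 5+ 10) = 12130000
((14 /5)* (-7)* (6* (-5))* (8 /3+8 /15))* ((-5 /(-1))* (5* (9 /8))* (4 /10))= 21168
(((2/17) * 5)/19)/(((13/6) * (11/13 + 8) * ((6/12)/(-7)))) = -168/7429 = -0.02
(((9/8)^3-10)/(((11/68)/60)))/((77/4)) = -1119705/6776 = -165.25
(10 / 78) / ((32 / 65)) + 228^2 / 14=2495407 / 672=3713.40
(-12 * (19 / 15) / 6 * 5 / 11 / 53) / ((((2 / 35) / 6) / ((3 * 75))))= -299250 / 583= -513.29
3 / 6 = 1 / 2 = 0.50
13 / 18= 0.72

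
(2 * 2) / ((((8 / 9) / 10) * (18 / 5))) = 25 / 2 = 12.50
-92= -92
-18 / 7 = -2.57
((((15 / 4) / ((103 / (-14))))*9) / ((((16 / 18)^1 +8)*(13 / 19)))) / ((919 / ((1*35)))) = -1131165 / 39377312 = -0.03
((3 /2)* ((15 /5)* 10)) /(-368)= -45 /368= -0.12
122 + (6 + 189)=317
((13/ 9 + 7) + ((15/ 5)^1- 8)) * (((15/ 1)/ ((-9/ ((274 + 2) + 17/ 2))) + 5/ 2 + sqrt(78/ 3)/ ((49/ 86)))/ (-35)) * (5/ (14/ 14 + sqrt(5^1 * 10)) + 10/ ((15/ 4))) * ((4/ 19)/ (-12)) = -3307421/ 1583631- 219325 * sqrt(2)/ 527877 + 26660 * sqrt(13)/ 8621991 + 1005082 * sqrt(26)/ 129329865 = -2.63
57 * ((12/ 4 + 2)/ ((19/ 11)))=165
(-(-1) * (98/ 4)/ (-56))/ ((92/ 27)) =-189/ 1472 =-0.13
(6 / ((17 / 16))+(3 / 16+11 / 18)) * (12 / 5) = 15779 / 1020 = 15.47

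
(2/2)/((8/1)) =1/8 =0.12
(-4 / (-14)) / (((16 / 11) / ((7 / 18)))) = 11 / 144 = 0.08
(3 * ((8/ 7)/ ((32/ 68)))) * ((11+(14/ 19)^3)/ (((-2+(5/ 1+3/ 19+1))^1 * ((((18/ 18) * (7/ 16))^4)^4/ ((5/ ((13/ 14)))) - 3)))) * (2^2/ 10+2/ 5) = -5.33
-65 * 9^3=-47385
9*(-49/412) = -441/412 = -1.07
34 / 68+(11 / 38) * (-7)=-29 / 19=-1.53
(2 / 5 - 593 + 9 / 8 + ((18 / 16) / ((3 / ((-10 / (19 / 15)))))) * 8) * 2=-467521 / 380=-1230.32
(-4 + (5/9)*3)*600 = -1400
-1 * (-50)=50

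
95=95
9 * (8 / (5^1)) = 72 / 5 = 14.40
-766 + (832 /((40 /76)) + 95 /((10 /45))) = 12423 /10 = 1242.30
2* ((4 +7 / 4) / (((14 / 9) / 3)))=621 / 28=22.18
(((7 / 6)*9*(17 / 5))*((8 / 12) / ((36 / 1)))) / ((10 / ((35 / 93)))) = 833 / 33480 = 0.02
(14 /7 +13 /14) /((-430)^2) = 41 /2588600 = 0.00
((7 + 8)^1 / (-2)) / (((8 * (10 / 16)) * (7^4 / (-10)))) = 15 / 2401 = 0.01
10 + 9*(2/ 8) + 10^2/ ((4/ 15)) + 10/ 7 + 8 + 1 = 11135/ 28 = 397.68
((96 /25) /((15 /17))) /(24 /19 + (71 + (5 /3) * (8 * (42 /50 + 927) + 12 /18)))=93024 /266002775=0.00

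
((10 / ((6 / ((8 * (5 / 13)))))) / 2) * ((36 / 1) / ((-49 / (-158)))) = 189600 / 637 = 297.65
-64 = -64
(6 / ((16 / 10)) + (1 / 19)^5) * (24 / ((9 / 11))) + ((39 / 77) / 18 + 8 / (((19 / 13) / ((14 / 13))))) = 132610883843 / 1143957738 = 115.92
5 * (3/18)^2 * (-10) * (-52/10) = 65/9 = 7.22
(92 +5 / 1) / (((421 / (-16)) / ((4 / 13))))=-6208 / 5473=-1.13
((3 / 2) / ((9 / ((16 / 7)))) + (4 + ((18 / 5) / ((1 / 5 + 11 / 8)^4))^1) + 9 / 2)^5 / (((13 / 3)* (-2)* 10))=-39955589049782823805152400047036689657 / 45561762245412169800791793850546560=-876.95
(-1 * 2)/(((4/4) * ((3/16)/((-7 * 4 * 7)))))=6272/3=2090.67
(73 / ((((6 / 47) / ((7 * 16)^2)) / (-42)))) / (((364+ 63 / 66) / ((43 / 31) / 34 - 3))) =1476606661376 / 604469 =2442816.19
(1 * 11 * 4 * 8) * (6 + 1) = 2464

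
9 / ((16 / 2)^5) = 0.00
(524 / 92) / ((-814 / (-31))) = 4061 / 18722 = 0.22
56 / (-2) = -28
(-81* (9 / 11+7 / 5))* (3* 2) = -59292 / 55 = -1078.04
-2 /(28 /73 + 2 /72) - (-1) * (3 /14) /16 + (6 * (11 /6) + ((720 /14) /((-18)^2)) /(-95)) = 254632409 /41406624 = 6.15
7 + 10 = 17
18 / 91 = 0.20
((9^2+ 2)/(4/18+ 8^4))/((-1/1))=-0.02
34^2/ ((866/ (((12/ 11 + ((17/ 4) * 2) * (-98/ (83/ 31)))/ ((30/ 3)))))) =-41.39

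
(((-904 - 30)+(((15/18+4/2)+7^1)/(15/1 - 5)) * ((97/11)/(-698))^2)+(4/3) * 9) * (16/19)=-3261206603749/4200307485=-776.42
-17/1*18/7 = -306/7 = -43.71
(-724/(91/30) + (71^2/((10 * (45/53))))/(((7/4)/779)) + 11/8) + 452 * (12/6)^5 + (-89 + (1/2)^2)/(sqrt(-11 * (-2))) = 45620907961/163800 - 355 * sqrt(22)/88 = 278497.00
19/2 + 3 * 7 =61/2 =30.50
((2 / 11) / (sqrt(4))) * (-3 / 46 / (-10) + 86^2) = 3402163 / 5060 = 672.36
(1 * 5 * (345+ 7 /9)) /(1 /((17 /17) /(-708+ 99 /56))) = -871360 /355941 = -2.45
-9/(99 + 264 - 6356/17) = 0.83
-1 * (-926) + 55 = 981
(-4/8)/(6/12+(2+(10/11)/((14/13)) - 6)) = 77/409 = 0.19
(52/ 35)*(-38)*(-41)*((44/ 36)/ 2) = 445588/ 315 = 1414.57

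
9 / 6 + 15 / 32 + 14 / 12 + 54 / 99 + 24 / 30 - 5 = -2741 / 5280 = -0.52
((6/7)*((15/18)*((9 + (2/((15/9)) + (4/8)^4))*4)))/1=821/28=29.32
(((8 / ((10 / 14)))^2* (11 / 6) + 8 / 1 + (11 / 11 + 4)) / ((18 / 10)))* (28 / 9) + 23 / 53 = 27070877 / 64395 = 420.39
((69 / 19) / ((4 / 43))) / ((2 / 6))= 8901 / 76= 117.12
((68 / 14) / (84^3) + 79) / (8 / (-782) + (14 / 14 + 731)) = 64078125143 / 593728192512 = 0.11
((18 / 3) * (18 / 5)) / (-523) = -108 / 2615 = -0.04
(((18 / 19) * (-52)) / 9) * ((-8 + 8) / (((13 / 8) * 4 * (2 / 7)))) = 0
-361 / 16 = -22.56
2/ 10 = 1/ 5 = 0.20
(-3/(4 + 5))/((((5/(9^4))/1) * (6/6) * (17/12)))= -26244/85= -308.75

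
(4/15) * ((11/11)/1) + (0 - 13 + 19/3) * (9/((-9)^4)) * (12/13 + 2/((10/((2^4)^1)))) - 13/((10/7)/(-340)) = 439860118/142155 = 3094.23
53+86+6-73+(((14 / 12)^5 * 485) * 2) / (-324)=82547869 / 1259712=65.53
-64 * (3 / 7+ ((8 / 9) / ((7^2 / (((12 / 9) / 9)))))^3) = -46303121447360 / 1688134559643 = -27.43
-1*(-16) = 16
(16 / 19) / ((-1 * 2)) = -8 / 19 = -0.42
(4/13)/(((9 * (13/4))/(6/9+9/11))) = 784/50193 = 0.02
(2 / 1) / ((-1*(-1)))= 2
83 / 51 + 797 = 40730 / 51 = 798.63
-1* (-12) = 12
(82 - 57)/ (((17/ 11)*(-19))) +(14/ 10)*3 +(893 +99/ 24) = 11634119/ 12920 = 900.47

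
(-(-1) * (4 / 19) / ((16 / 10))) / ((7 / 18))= 45 / 133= 0.34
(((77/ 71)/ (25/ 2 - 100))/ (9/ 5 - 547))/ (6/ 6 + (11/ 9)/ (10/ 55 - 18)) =19404/ 794990195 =0.00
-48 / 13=-3.69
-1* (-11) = 11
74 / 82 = 37 / 41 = 0.90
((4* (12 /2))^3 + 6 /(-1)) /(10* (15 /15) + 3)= 13818 /13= 1062.92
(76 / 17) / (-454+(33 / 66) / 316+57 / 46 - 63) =-58144 / 6707911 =-0.01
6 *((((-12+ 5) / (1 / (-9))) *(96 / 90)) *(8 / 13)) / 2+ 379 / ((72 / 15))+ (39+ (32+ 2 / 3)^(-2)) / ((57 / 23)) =15567988459 / 71165640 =218.76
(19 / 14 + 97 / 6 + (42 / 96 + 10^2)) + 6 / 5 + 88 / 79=15962929 / 132720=120.28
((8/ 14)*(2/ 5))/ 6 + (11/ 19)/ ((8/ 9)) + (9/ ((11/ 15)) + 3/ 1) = 2802313/ 175560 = 15.96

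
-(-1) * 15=15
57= 57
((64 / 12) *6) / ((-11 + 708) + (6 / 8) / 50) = 6400 / 139403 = 0.05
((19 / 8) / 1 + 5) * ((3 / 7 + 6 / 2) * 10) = 1770 / 7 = 252.86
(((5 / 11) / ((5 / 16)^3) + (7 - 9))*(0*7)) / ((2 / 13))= 0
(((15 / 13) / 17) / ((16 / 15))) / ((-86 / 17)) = -225 / 17888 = -0.01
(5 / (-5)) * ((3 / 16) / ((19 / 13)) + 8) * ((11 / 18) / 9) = -27181 / 49248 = -0.55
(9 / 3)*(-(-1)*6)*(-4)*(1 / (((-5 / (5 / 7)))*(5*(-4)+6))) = -0.73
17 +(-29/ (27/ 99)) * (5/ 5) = -89.33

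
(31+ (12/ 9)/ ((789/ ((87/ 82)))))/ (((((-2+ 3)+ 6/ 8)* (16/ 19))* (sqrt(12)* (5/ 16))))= 38109326* sqrt(3)/ 3396645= 19.43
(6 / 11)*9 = 54 / 11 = 4.91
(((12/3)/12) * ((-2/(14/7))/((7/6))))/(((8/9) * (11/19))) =-171/308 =-0.56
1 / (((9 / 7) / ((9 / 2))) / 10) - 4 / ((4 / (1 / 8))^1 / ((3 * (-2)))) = 143 / 4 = 35.75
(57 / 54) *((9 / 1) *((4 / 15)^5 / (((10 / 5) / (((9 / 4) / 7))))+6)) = 33666841 / 590625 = 57.00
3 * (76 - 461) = -1155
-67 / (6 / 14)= -469 / 3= -156.33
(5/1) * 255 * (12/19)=15300/19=805.26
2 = 2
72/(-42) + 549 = 3831/7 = 547.29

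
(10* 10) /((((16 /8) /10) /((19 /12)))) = 2375 /3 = 791.67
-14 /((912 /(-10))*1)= 35 /228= 0.15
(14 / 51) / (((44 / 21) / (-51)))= -147 / 22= -6.68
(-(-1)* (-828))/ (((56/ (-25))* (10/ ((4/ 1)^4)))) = 9462.86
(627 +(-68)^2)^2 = 27573001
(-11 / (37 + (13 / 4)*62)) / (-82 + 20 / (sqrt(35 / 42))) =22*sqrt(30) / 744597 + 451 / 744597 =0.00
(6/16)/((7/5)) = 15/56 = 0.27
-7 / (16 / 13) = -91 / 16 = -5.69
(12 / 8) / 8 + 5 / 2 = 43 / 16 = 2.69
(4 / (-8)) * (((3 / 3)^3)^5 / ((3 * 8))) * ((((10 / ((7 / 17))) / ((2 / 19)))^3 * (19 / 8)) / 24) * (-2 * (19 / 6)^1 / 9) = 1520634298375 / 85349376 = 17816.58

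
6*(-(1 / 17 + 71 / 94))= -3903 / 799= -4.88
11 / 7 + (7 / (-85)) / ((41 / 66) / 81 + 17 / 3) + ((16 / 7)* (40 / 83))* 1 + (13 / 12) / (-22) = 2.61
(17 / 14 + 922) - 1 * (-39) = 13471 / 14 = 962.21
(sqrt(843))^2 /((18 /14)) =1967 /3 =655.67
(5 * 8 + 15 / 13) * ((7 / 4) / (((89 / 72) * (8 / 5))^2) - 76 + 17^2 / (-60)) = -1021751132 / 308919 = -3307.50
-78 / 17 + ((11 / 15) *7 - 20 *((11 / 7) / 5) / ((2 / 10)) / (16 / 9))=-122333 / 7140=-17.13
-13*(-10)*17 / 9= 2210 / 9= 245.56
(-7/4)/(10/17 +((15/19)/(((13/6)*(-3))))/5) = -29393/9472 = -3.10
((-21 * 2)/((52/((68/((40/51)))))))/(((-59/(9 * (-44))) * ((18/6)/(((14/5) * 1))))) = -8411634/19175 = -438.68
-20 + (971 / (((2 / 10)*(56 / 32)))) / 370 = -3238 / 259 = -12.50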